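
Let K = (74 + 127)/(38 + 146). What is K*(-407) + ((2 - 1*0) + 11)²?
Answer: -50711/184 ≈ -275.60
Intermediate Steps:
K = 201/184 ≈ 1.0924
K*(-407) + ((2 - 1*0) + 11)² = (201/184)*(-407) + ((2 - 1*0) + 11)² = -81807/184 + ((2 + 0) + 11)² = -81807/184 + (2 + 11)² = -81807/184 + 13² = -81807/184 + 169 = -50711/184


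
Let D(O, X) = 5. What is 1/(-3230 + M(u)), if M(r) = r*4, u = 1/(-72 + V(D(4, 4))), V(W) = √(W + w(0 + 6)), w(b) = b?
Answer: -8354539/26985626098 + √11/13492813049 ≈ -0.00030959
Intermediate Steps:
V(W) = √(6 + W) (V(W) = √(W + (0 + 6)) = √(W + 6) = √(6 + W))
u = 1/(-72 + √11) (u = 1/(-72 + √(6 + 5)) = 1/(-72 + √11) ≈ -0.014560)
M(r) = 4*r
1/(-3230 + M(u)) = 1/(-3230 + 4*(-72/5173 - √11/5173)) = 1/(-3230 + (-288/5173 - 4*√11/5173)) = 1/(-16709078/5173 - 4*√11/5173)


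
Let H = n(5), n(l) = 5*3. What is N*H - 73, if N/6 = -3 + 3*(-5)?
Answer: -1693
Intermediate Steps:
N = -108 (N = 6*(-3 + 3*(-5)) = 6*(-3 - 15) = 6*(-18) = -108)
n(l) = 15
H = 15
N*H - 73 = -108*15 - 73 = -1620 - 73 = -1693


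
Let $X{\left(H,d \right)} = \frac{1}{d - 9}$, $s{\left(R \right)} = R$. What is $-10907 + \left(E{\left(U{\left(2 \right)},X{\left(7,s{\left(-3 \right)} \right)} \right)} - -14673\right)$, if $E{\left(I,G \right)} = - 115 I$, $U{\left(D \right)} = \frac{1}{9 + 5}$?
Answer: $\frac{52609}{14} \approx 3757.8$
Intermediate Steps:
$X{\left(H,d \right)} = \frac{1}{-9 + d}$
$U{\left(D \right)} = \frac{1}{14}$
$-10907 + \left(E{\left(U{\left(2 \right)},X{\left(7,s{\left(-3 \right)} \right)} \right)} - -14673\right) = -10907 - - \frac{205307}{14} = -10907 + \left(- \frac{115}{14} + 14673\right) = -10907 + \frac{205307}{14} = \frac{52609}{14}$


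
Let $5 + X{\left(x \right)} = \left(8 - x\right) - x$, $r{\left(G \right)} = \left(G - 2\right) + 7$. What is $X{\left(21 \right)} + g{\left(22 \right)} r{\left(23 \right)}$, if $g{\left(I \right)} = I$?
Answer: $577$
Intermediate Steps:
$r{\left(G \right)} = 5 + G$ ($r{\left(G \right)} = \left(-2 + G\right) + 7 = 5 + G$)
$X{\left(x \right)} = 3 - 2 x$ ($X{\left(x \right)} = -5 - \left(-8 + 2 x\right) = 3 - 2 x$)
$X{\left(21 \right)} + g{\left(22 \right)} r{\left(23 \right)} = \left(3 - 42\right) + 22 \left(5 + 23\right) = \left(3 - 42\right) + 22 \cdot 28 = -39 + 616 = 577$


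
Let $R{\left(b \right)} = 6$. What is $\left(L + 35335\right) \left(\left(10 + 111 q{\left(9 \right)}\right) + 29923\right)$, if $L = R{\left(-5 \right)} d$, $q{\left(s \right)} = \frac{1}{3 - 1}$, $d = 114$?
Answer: $\frac{2160311563}{2} \approx 1.0802 \cdot 10^{9}$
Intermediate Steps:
$q{\left(s \right)} = \frac{1}{2}$
$L = 684$ ($L = 6 \cdot 114 = 684$)
$\left(L + 35335\right) \left(\left(10 + 111 q{\left(9 \right)}\right) + 29923\right) = \left(684 + 35335\right) \left(\left(10 + 111 \cdot \frac{1}{2}\right) + 29923\right) = 36019 \left(\left(10 + \frac{111}{2}\right) + 29923\right) = 36019 \left(\frac{131}{2} + 29923\right) = 36019 \cdot \frac{59977}{2} = \frac{2160311563}{2}$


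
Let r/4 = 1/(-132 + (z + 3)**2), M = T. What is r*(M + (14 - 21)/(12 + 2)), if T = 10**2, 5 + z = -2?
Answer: -199/58 ≈ -3.4310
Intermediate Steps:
z = -7 (z = -5 - 2 = -7)
T = 100
M = 100
r = -1/29 (r = 4/(-132 + (-7 + 3)**2) = 4/(-132 + (-4)**2) = 4/(-132 + 16) = 4/(-116) = 4*(-1/116) = -1/29 ≈ -0.034483)
r*(M + (14 - 21)/(12 + 2)) = -(100 + (14 - 21)/(12 + 2))/29 = -(100 - 7/14)/29 = -(100 - 7*1/14)/29 = -(100 - 1/2)/29 = -1/29*199/2 = -199/58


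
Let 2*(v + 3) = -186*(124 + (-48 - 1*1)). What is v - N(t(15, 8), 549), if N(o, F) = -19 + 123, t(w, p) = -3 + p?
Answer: -7082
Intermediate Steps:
N(o, F) = 104
v = -6978 (v = -3 + (-186*(124 + (-48 - 1*1)))/2 = -3 + (-186*(124 + (-48 - 1)))/2 = -3 + (-186*(124 - 49))/2 = -3 + (-186*75)/2 = -3 + (½)*(-13950) = -3 - 6975 = -6978)
v - N(t(15, 8), 549) = -6978 - 1*104 = -6978 - 104 = -7082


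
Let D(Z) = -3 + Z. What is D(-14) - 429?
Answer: -446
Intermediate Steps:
D(-14) - 429 = (-3 - 14) - 429 = -17 - 429 = -446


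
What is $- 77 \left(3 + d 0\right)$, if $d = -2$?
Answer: $-231$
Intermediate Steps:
$- 77 \left(3 + d 0\right) = - 77 \left(3 - 0\right) = - 77 \left(3 + 0\right) = \left(-77\right) 3 = -231$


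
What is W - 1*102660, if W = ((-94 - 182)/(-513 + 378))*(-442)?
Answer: -4660364/45 ≈ -1.0356e+5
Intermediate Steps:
W = -40664/45 (W = -276/(-135)*(-442) = -276*(-1/135)*(-442) = (92/45)*(-442) = -40664/45 ≈ -903.64)
W - 1*102660 = -40664/45 - 1*102660 = -40664/45 - 102660 = -4660364/45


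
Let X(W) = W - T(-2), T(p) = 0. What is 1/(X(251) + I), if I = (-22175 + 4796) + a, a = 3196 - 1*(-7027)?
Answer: -1/6905 ≈ -0.00014482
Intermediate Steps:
a = 10223 (a = 3196 + 7027 = 10223)
X(W) = W (X(W) = W - 1*0 = W + 0 = W)
I = -7156 (I = (-22175 + 4796) + 10223 = -17379 + 10223 = -7156)
1/(X(251) + I) = 1/(251 - 7156) = 1/(-6905) = -1/6905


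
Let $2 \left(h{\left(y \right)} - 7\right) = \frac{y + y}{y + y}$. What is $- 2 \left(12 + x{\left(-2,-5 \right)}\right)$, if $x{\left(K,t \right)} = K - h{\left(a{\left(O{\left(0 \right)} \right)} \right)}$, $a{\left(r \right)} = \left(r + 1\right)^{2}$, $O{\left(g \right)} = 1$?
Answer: $-5$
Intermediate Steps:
$a{\left(r \right)} = \left(1 + r\right)^{2}$
$h{\left(y \right)} = \frac{15}{2}$ ($h{\left(y \right)} = 7 + \frac{\left(y + y\right) \frac{1}{y + y}}{2} = 7 + \frac{2 y \frac{1}{2 y}}{2} = 7 + \frac{1}{2} \cdot 1 = 7 + \frac{1}{2} = \frac{15}{2}$)
$x{\left(K,t \right)} = - \frac{15}{2} + K$ ($x{\left(K,t \right)} = K - \frac{15}{2} = - \frac{15}{2} + K$)
$- 2 \left(12 + x{\left(-2,-5 \right)}\right) = - 2 \left(12 - \frac{19}{2}\right) = \left(-2\right) \frac{5}{2} = -5$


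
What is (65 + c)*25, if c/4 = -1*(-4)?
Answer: 2025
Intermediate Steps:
c = 16 (c = 4*(-1*(-4)) = 4*4 = 16)
(65 + c)*25 = (65 + 16)*25 = 81*25 = 2025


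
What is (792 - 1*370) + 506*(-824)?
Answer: -416522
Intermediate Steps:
(792 - 1*370) + 506*(-824) = (792 - 370) - 416944 = 422 - 416944 = -416522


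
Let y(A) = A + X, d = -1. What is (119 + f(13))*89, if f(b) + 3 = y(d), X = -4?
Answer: 9879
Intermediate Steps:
y(A) = -4 + A (y(A) = A - 4 = -4 + A)
f(b) = -8 (f(b) = -3 + (-4 - 1) = -3 - 5 = -8)
(119 + f(13))*89 = (119 - 8)*89 = 111*89 = 9879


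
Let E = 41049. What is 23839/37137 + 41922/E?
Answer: 281713825/169381857 ≈ 1.6632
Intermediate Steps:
23839/37137 + 41922/E = 23839/37137 + 41922/41049 = 23839*(1/37137) + 41922*(1/41049) = 23839/37137 + 4658/4561 = 281713825/169381857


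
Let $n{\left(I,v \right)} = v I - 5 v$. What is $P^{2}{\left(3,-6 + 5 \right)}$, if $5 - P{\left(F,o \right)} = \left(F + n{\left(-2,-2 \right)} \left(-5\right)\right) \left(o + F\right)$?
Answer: $19321$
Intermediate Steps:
$n{\left(I,v \right)} = - 5 v + I v$ ($n{\left(I,v \right)} = I v - 5 v = - 5 v + I v$)
$P{\left(F,o \right)} = 5 - \left(-70 + F\right) \left(F + o\right)$ ($P{\left(F,o \right)} = 5 - \left(F + - 2 \left(-5 - 2\right) \left(-5\right)\right) \left(o + F\right) = 5 - \left(F + \left(-2\right) \left(-7\right) \left(-5\right)\right) \left(F + o\right) = 5 - \left(F + 14 \left(-5\right)\right) \left(F + o\right) = 5 - \left(F - 70\right) \left(F + o\right) = 5 - \left(-70 + F\right) \left(F + o\right)$)
$P^{2}{\left(3,-6 + 5 \right)} = \left(5 - 3^{2} + 70 \cdot 3 + 70 \left(-6 + 5\right) - 3 \left(-6 + 5\right)\right)^{2} = \left(5 - 9 + 210 + 70 \left(-1\right) - 3 \left(-1\right)\right)^{2} = \left(5 - 9 + 210 - 70 + 3\right)^{2} = 139^{2} = 19321$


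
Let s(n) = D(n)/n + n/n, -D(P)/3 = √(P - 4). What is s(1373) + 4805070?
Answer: 6597362372/1373 ≈ 4.8051e+6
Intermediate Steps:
D(P) = -3*√(-4 + P) (D(P) = -3*√(P - 4) = -3*√(-4 + P))
s(n) = 1 - 3*√(-4 + n)/n (s(n) = (-3*√(-4 + n))/n + n/n = -3*√(-4 + n)/n + 1 = 1 - 3*√(-4 + n)/n)
s(1373) + 4805070 = (1373 - 3*√(-4 + 1373))/1373 + 4805070 = (1373 - 3*√1369)/1373 + 4805070 = (1373 - 3*37)/1373 + 4805070 = (1373 - 111)/1373 + 4805070 = (1/1373)*1262 + 4805070 = 1262/1373 + 4805070 = 6597362372/1373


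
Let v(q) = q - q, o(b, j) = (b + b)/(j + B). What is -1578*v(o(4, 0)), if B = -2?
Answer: 0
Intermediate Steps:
o(b, j) = 2*b/(-2 + j) (o(b, j) = (b + b)/(j - 2) = (2*b)/(-2 + j) = 2*b/(-2 + j))
v(q) = 0
-1578*v(o(4, 0)) = -1578*0 = 0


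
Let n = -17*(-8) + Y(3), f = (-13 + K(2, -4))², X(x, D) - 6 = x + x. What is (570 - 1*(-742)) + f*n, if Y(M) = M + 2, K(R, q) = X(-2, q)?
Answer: 18373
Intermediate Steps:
X(x, D) = 6 + 2*x (X(x, D) = 6 + (x + x) = 6 + 2*x)
K(R, q) = 2 (K(R, q) = 6 + 2*(-2) = 6 - 4 = 2)
f = 121 (f = (-13 + 2)² = (-11)² = 121)
Y(M) = 2 + M
n = 141 (n = -17*(-8) + (2 + 3) = 136 + 5 = 141)
(570 - 1*(-742)) + f*n = (570 - 1*(-742)) + 121*141 = (570 + 742) + 17061 = 1312 + 17061 = 18373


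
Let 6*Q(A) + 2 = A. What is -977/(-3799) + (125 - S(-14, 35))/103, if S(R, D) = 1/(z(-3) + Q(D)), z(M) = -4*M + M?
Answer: 19836/13493 ≈ 1.4701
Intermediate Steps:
z(M) = -3*M
Q(A) = -⅓ + A/6
S(R, D) = 1/(26/3 + D/6) (S(R, D) = 1/(-3*(-3) + (-⅓ + D/6)) = 1/(9 + (-⅓ + D/6)) = 1/(26/3 + D/6))
-977/(-3799) + (125 - S(-14, 35))/103 = -977/(-3799) + (125 - 6/(52 + 35))/103 = -977*(-1/3799) + (125 - 6/87)*(1/103) = 977/3799 + (125 - 6/87)*(1/103) = 977/3799 + (125 - 1*2/29)*(1/103) = 977/3799 + (125 - 2/29)*(1/103) = 977/3799 + (3623/29)*(1/103) = 977/3799 + 3623/2987 = 19836/13493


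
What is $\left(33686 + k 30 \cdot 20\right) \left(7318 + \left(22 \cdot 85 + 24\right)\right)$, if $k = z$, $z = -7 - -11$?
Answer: $332424232$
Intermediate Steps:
$z = 4$ ($z = -7 + 11 = 4$)
$k = 4$
$\left(33686 + k 30 \cdot 20\right) \left(7318 + \left(22 \cdot 85 + 24\right)\right) = \left(33686 + 4 \cdot 30 \cdot 20\right) \left(7318 + \left(22 \cdot 85 + 24\right)\right) = \left(33686 + 120 \cdot 20\right) \left(7318 + \left(1870 + 24\right)\right) = \left(33686 + 2400\right) \left(7318 + 1894\right) = 36086 \cdot 9212 = 332424232$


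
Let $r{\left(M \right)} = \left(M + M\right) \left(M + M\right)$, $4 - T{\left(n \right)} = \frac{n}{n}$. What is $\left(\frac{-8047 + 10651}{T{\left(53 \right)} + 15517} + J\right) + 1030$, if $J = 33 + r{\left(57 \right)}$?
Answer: $\frac{54549571}{3880} \approx 14059.0$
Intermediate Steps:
$T{\left(n \right)} = 3$ ($T{\left(n \right)} = 4 - \frac{n}{n} = 4 - 1 = 3$)
$r{\left(M \right)} = 4 M^{2}$ ($r{\left(M \right)} = 2 M 2 M = 4 M^{2}$)
$J = 13029$ ($J = 33 + 4 \cdot 57^{2} = 33 + 4 \cdot 3249 = 33 + 12996 = 13029$)
$\left(\frac{-8047 + 10651}{T{\left(53 \right)} + 15517} + J\right) + 1030 = \left(\frac{-8047 + 10651}{3 + 15517} + 13029\right) + 1030 = \left(\frac{2604}{15520} + 13029\right) + 1030 = \left(2604 \cdot \frac{1}{15520} + 13029\right) + 1030 = \left(\frac{651}{3880} + 13029\right) + 1030 = \frac{50553171}{3880} + 1030 = \frac{54549571}{3880}$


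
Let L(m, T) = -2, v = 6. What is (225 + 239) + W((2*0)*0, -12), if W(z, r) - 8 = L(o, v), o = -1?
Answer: 470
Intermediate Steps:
W(z, r) = 6 (W(z, r) = 8 - 2 = 6)
(225 + 239) + W((2*0)*0, -12) = (225 + 239) + 6 = 464 + 6 = 470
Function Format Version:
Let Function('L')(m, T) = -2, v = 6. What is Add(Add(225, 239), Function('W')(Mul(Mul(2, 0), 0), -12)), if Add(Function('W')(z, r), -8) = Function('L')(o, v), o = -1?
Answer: 470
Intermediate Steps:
Function('W')(z, r) = 6 (Function('W')(z, r) = Add(8, -2) = 6)
Add(Add(225, 239), Function('W')(Mul(Mul(2, 0), 0), -12)) = Add(Add(225, 239), 6) = Add(464, 6) = 470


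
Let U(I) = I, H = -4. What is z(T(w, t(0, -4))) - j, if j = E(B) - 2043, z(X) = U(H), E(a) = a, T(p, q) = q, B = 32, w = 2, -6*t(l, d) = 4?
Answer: 2007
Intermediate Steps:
t(l, d) = -⅔ (t(l, d) = -⅙*4 = -⅔)
z(X) = -4
j = -2011 (j = 32 - 2043 = -2011)
z(T(w, t(0, -4))) - j = -4 - 1*(-2011) = -4 + 2011 = 2007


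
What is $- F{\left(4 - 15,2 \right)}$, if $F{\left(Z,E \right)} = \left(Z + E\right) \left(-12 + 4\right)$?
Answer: $-72$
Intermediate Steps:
$F{\left(Z,E \right)} = - 8 E - 8 Z$ ($F{\left(Z,E \right)} = \left(E + Z\right) \left(-8\right) = - 8 E - 8 Z$)
$- F{\left(4 - 15,2 \right)} = - (\left(-8\right) 2 - 8 \left(4 - 15\right)) = - (-16 - -88) = - (-16 + 88) = \left(-1\right) 72 = -72$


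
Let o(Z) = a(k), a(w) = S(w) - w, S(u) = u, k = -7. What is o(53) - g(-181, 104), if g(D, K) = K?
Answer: -104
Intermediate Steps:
a(w) = 0 (a(w) = w - w = 0)
o(Z) = 0
o(53) - g(-181, 104) = 0 - 1*104 = 0 - 104 = -104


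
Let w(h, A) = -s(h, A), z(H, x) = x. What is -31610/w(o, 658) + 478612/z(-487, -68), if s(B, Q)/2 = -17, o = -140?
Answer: -135458/17 ≈ -7968.1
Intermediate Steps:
s(B, Q) = -34 (s(B, Q) = 2*(-17) = -34)
w(h, A) = 34 (w(h, A) = -1*(-34) = 34)
-31610/w(o, 658) + 478612/z(-487, -68) = -31610/34 + 478612/(-68) = -31610*1/34 + 478612*(-1/68) = -15805/17 - 119653/17 = -135458/17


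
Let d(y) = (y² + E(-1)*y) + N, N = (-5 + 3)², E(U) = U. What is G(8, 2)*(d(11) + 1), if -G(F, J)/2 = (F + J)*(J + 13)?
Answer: -34500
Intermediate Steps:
N = 4 (N = (-2)² = 4)
G(F, J) = -2*(13 + J)*(F + J) (G(F, J) = -2*(F + J)*(J + 13) = -2*(F + J)*(13 + J) = -2*(13 + J)*(F + J))
d(y) = 4 + y² - y (d(y) = (y² - y) + 4 = 4 + y² - y)
G(8, 2)*(d(11) + 1) = (-26*8 - 26*2 - 2*2² - 2*8*2)*((4 + 11² - 1*11) + 1) = (-208 - 52 - 2*4 - 32)*((4 + 121 - 11) + 1) = (-208 - 52 - 8 - 32)*(114 + 1) = -300*115 = -34500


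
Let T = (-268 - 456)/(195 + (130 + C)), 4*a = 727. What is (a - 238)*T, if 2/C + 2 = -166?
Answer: 3420900/27299 ≈ 125.31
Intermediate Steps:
a = 727/4 (a = (¼)*727 = 727/4 ≈ 181.75)
C = -1/84 (C = 2/(-2 - 166) = 2/(-168) = 2*(-1/168) = -1/84 ≈ -0.011905)
T = -60816/27299 (T = (-268 - 456)/(195 + (130 - 1/84)) = -724/(195 + 10919/84) = -724/27299/84 = -724*84/27299 = -60816/27299 ≈ -2.2278)
(a - 238)*T = (727/4 - 238)*(-60816/27299) = -225/4*(-60816/27299) = 3420900/27299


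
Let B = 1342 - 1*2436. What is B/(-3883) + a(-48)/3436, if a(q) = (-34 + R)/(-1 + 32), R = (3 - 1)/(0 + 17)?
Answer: 494686990/1757806919 ≈ 0.28142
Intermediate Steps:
B = -1094 (B = 1342 - 2436 = -1094)
R = 2/17 ≈ 0.11765
a(q) = -576/527 (a(q) = (-34 + 2/17)/(-1 + 32) = -576/17/31 = -576/17*1/31 = -576/527)
B/(-3883) + a(-48)/3436 = -1094/(-3883) - 576/527/3436 = -1094*(-1/3883) - 576/527*1/3436 = 1094/3883 - 144/452693 = 494686990/1757806919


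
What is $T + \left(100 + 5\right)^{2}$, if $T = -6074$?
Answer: $4951$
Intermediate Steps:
$T + \left(100 + 5\right)^{2} = -6074 + \left(100 + 5\right)^{2} = -6074 + 105^{2} = -6074 + 11025 = 4951$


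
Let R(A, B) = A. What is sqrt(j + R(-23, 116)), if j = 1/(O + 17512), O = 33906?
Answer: I*sqrt(60807595234)/51418 ≈ 4.7958*I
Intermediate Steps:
j = 1/51418 (j = 1/(33906 + 17512) = 1/51418 ≈ 1.9448e-5)
sqrt(j + R(-23, 116)) = sqrt(1/51418 - 23) = sqrt(-1182613/51418) = I*sqrt(60807595234)/51418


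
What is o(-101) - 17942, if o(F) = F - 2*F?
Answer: -17841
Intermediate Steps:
o(F) = -F
o(-101) - 17942 = -1*(-101) - 17942 = 101 - 17942 = -17841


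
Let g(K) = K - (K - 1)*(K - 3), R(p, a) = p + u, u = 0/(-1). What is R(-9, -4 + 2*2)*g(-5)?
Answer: 477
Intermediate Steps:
u = 0 (u = 0*(-1) = 0)
R(p, a) = p (R(p, a) = p + 0 = p)
g(K) = K - (-1 + K)*(-3 + K)
R(-9, -4 + 2*2)*g(-5) = -9*(-3 - 1*(-5)² + 5*(-5)) = -9*(-3 - 1*25 - 25) = -9*(-3 - 25 - 25) = -9*(-53) = 477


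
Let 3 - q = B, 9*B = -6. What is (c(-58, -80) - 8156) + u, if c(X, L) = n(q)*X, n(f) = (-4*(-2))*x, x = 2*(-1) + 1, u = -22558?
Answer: -30250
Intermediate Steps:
x = -1 (x = -2 + 1 = -1)
B = -2/3 (B = (1/9)*(-6) = -2/3 ≈ -0.66667)
q = 11/3 (q = 3 - 1*(-2/3) = 3 + 2/3 = 11/3 ≈ 3.6667)
n(f) = -8 (n(f) = -4*(-2)*(-1) = 8*(-1) = -8)
c(X, L) = -8*X
(c(-58, -80) - 8156) + u = (-8*(-58) - 8156) - 22558 = (464 - 8156) - 22558 = -7692 - 22558 = -30250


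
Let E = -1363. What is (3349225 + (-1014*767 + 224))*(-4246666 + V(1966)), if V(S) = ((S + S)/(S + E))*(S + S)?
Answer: -2181907311834838/201 ≈ -1.0855e+13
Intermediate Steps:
V(S) = 4*S**2/(-1363 + S) (V(S) = ((S + S)/(S - 1363))*(S + S) = ((2*S)/(-1363 + S))*(2*S) = (2*S/(-1363 + S))*(2*S) = 4*S**2/(-1363 + S))
(3349225 + (-1014*767 + 224))*(-4246666 + V(1966)) = (3349225 + (-1014*767 + 224))*(-4246666 + 4*1966**2/(-1363 + 1966)) = (3349225 + (-777738 + 224))*(-4246666 + 4*3865156/603) = (3349225 - 777514)*(-4246666 + 4*3865156*(1/603)) = 2571711*(-4246666 + 15460624/603) = 2571711*(-2545278974/603) = -2181907311834838/201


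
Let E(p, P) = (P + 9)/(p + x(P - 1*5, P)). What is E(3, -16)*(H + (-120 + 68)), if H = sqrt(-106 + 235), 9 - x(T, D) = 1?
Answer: 364/11 - 7*sqrt(129)/11 ≈ 25.863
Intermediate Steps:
x(T, D) = 8 (x(T, D) = 9 - 1*1 = 9 - 1 = 8)
E(p, P) = (9 + P)/(8 + p) (E(p, P) = (P + 9)/(p + 8) = (9 + P)/(8 + p))
H = sqrt(129) ≈ 11.358
E(3, -16)*(H + (-120 + 68)) = ((9 - 16)/(8 + 3))*(sqrt(129) + (-120 + 68)) = (-7/11)*(sqrt(129) - 52) = ((1/11)*(-7))*(-52 + sqrt(129)) = -7*(-52 + sqrt(129))/11 = 364/11 - 7*sqrt(129)/11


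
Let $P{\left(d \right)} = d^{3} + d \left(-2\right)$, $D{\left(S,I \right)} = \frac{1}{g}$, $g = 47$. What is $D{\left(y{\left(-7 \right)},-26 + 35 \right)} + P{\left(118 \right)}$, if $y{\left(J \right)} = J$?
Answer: $\frac{77211413}{47} \approx 1.6428 \cdot 10^{6}$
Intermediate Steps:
$D{\left(S,I \right)} = \frac{1}{47}$
$P{\left(d \right)} = d^{3} - 2 d$
$D{\left(y{\left(-7 \right)},-26 + 35 \right)} + P{\left(118 \right)} = \frac{1}{47} + 118 \left(-2 + 118^{2}\right) = \frac{1}{47} + 118 \left(-2 + 13924\right) = \frac{1}{47} + 118 \cdot 13922 = \frac{1}{47} + 1642796 = \frac{77211413}{47}$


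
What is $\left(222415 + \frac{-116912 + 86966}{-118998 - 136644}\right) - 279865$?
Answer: $- \frac{2447767159}{42607} \approx -57450.0$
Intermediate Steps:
$\left(222415 + \frac{-116912 + 86966}{-118998 - 136644}\right) - 279865 = \left(222415 - \frac{29946}{-255642}\right) - 279865 = \left(222415 - - \frac{4991}{42607}\right) - 279865 = \left(222415 + \frac{4991}{42607}\right) - 279865 = \frac{9476440896}{42607} - 279865 = - \frac{2447767159}{42607}$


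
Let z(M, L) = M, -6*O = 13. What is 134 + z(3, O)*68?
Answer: 338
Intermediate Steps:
O = -13/6 (O = -1/6*13 = -13/6 ≈ -2.1667)
134 + z(3, O)*68 = 134 + 3*68 = 134 + 204 = 338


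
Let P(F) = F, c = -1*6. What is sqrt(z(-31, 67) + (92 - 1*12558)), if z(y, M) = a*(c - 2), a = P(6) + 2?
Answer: I*sqrt(12530) ≈ 111.94*I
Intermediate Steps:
c = -6
a = 8 (a = 6 + 2 = 8)
z(y, M) = -64 (z(y, M) = 8*(-6 - 2) = 8*(-8) = -64)
sqrt(z(-31, 67) + (92 - 1*12558)) = sqrt(-64 + (92 - 1*12558)) = sqrt(-64 + (92 - 12558)) = sqrt(-64 - 12466) = sqrt(-12530) = I*sqrt(12530)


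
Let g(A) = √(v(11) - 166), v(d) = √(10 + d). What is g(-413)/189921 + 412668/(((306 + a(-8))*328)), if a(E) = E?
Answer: 103167/24436 + √(-166 + √21)/189921 ≈ 4.2219 + 6.6896e-5*I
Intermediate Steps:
g(A) = √(-166 + √21) (g(A) = √(√(10 + 11) - 166) = √(√21 - 166) = √(-166 + √21))
g(-413)/189921 + 412668/(((306 + a(-8))*328)) = √(-166 + √21)/189921 + 412668/(((306 - 8)*328)) = √(-166 + √21)*(1/189921) + 412668/((298*328)) = √(-166 + √21)/189921 + 412668/97744 = √(-166 + √21)/189921 + 412668*(1/97744) = √(-166 + √21)/189921 + 103167/24436 = 103167/24436 + √(-166 + √21)/189921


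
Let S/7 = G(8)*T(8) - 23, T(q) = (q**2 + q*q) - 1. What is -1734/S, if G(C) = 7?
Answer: -867/3031 ≈ -0.28604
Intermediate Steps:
T(q) = -1 + 2*q**2 (T(q) = (q**2 + q**2) - 1 = 2*q**2 - 1 = -1 + 2*q**2)
S = 6062 (S = 7*(7*(-1 + 2*8**2) - 23) = 7*(7*(-1 + 2*64) - 23) = 7*(7*(-1 + 128) - 23) = 7*(7*127 - 23) = 7*(889 - 23) = 7*866 = 6062)
-1734/S = -1734/6062 = -1734*1/6062 = -867/3031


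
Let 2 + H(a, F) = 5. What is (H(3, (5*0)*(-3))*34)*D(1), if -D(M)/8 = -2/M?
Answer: 1632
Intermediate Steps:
D(M) = 16/M (D(M) = -(-16)/M = 16/M)
H(a, F) = 3 (H(a, F) = -2 + 5 = 3)
(H(3, (5*0)*(-3))*34)*D(1) = (3*34)*(16/1) = 102*(16*1) = 102*16 = 1632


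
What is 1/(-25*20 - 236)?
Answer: -1/736 ≈ -0.0013587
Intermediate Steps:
1/(-25*20 - 236) = 1/(-500 - 236) = 1/(-736) = -1/736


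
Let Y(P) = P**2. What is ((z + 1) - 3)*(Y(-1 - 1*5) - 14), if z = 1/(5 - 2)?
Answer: -110/3 ≈ -36.667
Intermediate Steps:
z = 1/3 ≈ 0.33333
((z + 1) - 3)*(Y(-1 - 1*5) - 14) = ((1/3 + 1) - 3)*((-1 - 1*5)**2 - 14) = (4/3 - 3)*((-1 - 5)**2 - 14) = -5*((-6)**2 - 14)/3 = -5*(36 - 14)/3 = -5/3*22 = -110/3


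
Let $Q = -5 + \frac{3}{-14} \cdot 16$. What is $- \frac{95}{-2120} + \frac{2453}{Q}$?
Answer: $- \frac{7279383}{25016} \approx -290.99$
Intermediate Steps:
$Q = - \frac{59}{7}$ ($Q = -5 + 3 \left(- \frac{1}{14}\right) 16 = -5 - \frac{24}{7} = - \frac{59}{7} \approx -8.4286$)
$- \frac{95}{-2120} + \frac{2453}{Q} = - \frac{95}{-2120} + \frac{2453}{- \frac{59}{7}} = \left(-95\right) \left(- \frac{1}{2120}\right) + 2453 \left(- \frac{7}{59}\right) = \frac{19}{424} - \frac{17171}{59} = - \frac{7279383}{25016}$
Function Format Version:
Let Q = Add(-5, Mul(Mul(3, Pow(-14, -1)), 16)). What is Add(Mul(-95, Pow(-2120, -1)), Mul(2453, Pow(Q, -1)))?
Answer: Rational(-7279383, 25016) ≈ -290.99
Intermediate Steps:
Q = Rational(-59, 7) (Q = Add(-5, Mul(Mul(3, Rational(-1, 14)), 16)) = Add(-5, Mul(Rational(-3, 14), 16)) = Add(-5, Rational(-24, 7)) = Rational(-59, 7) ≈ -8.4286)
Add(Mul(-95, Pow(-2120, -1)), Mul(2453, Pow(Q, -1))) = Add(Mul(-95, Pow(-2120, -1)), Mul(2453, Pow(Rational(-59, 7), -1))) = Add(Mul(-95, Rational(-1, 2120)), Mul(2453, Rational(-7, 59))) = Add(Rational(19, 424), Rational(-17171, 59)) = Rational(-7279383, 25016)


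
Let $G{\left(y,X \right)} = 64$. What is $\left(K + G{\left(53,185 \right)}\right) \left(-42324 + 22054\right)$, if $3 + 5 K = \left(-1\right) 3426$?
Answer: $12603886$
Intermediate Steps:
$K = - \frac{3429}{5}$ ($K = - \frac{3}{5} + \frac{\left(-1\right) 3426}{5} = - \frac{3}{5} + \frac{1}{5} \left(-3426\right) = - \frac{3}{5} - \frac{3426}{5} = - \frac{3429}{5} \approx -685.8$)
$\left(K + G{\left(53,185 \right)}\right) \left(-42324 + 22054\right) = \left(- \frac{3429}{5} + 64\right) \left(-42324 + 22054\right) = \left(- \frac{3109}{5}\right) \left(-20270\right) = 12603886$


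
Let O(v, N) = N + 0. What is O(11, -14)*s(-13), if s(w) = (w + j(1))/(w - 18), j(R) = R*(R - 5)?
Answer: -238/31 ≈ -7.6774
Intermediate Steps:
O(v, N) = N
j(R) = R*(-5 + R)
s(w) = (-4 + w)/(-18 + w) (s(w) = (w + 1*(-5 + 1))/(w - 18) = (w + 1*(-4))/(-18 + w) = (w - 4)/(-18 + w) = (-4 + w)/(-18 + w))
O(11, -14)*s(-13) = -14*(-4 - 13)/(-18 - 13) = -14*(-17)/(-31) = -(-14)*(-17)/31 = -14*17/31 = -238/31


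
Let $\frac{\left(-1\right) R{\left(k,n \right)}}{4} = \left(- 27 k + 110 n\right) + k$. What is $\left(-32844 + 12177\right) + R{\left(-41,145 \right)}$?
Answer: $-88731$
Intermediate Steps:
$R{\left(k,n \right)} = - 440 n + 104 k$ ($R{\left(k,n \right)} = - 4 \left(\left(- 27 k + 110 n\right) + k\right) = - 4 \left(- 26 k + 110 n\right) = - 440 n + 104 k$)
$\left(-32844 + 12177\right) + R{\left(-41,145 \right)} = \left(-32844 + 12177\right) + \left(\left(-440\right) 145 + 104 \left(-41\right)\right) = -20667 - 68064 = -88731$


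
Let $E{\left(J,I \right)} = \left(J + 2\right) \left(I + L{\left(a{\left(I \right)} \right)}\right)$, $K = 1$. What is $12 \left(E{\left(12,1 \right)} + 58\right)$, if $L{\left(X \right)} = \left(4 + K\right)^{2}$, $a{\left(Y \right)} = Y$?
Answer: $5064$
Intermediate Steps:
$L{\left(X \right)} = 25$ ($L{\left(X \right)} = \left(4 + 1\right)^{2} = 5^{2} = 25$)
$E{\left(J,I \right)} = \left(2 + J\right) \left(25 + I\right)$ ($E{\left(J,I \right)} = \left(J + 2\right) \left(I + 25\right) = \left(2 + J\right) \left(25 + I\right)$)
$12 \left(E{\left(12,1 \right)} + 58\right) = 12 \left(\left(50 + 2 \cdot 1 + 25 \cdot 12 + 1 \cdot 12\right) + 58\right) = 12 \left(\left(50 + 2 + 300 + 12\right) + 58\right) = 12 \left(364 + 58\right) = 12 \cdot 422 = 5064$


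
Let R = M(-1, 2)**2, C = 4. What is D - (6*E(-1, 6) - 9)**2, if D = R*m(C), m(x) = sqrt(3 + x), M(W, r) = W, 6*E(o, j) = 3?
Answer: -36 + sqrt(7) ≈ -33.354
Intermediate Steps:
E(o, j) = 1/2 (E(o, j) = (1/6)*3 = 1/2)
R = 1 (R = (-1)**2 = 1)
D = sqrt(7) (D = 1*sqrt(3 + 4) = 1*sqrt(7) = sqrt(7) ≈ 2.6458)
D - (6*E(-1, 6) - 9)**2 = sqrt(7) - (6*(1/2) - 9)**2 = sqrt(7) - (3 - 9)**2 = sqrt(7) - 1*(-6)**2 = sqrt(7) - 1*36 = sqrt(7) - 36 = -36 + sqrt(7)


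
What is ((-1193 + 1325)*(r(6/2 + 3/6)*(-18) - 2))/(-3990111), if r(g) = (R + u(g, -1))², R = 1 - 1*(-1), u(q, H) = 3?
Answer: 19888/1330037 ≈ 0.014953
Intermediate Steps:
R = 2 (R = 1 + 1 = 2)
r(g) = 25 (r(g) = (2 + 3)² = 5² = 25)
((-1193 + 1325)*(r(6/2 + 3/6)*(-18) - 2))/(-3990111) = ((-1193 + 1325)*(25*(-18) - 2))/(-3990111) = (132*(-450 - 2))*(-1/3990111) = (132*(-452))*(-1/3990111) = -59664*(-1/3990111) = 19888/1330037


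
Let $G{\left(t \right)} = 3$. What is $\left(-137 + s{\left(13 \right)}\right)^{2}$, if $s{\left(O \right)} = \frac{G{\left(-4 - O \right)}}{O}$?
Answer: $\frac{3161284}{169} \approx 18706.0$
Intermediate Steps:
$s{\left(O \right)} = \frac{3}{O}$
$\left(-137 + s{\left(13 \right)}\right)^{2} = \left(-137 + \frac{3}{13}\right)^{2} = \left(- \frac{1778}{13}\right)^{2} = \frac{3161284}{169}$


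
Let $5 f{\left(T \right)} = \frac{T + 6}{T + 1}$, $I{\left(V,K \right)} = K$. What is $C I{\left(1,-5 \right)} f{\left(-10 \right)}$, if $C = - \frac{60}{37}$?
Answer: $\frac{80}{111} \approx 0.72072$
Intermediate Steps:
$C = - \frac{60}{37}$ ($C = \left(-60\right) \frac{1}{37} = - \frac{60}{37} \approx -1.6216$)
$f{\left(T \right)} = \frac{6 + T}{5 \left(1 + T\right)}$ ($f{\left(T \right)} = \frac{\left(T + 6\right) \frac{1}{T + 1}}{5} = \frac{\left(6 + T\right) \frac{1}{1 + T}}{5} = \frac{\frac{1}{1 + T} \left(6 + T\right)}{5} = \frac{6 + T}{5 \left(1 + T\right)}$)
$C I{\left(1,-5 \right)} f{\left(-10 \right)} = \left(- \frac{60}{37}\right) \left(-5\right) \frac{6 - 10}{5 \left(1 - 10\right)} = \frac{300 \cdot \frac{1}{5} \frac{1}{-9} \left(-4\right)}{37} = \frac{300 \cdot \frac{1}{5} \left(- \frac{1}{9}\right) \left(-4\right)}{37} = \frac{300}{37} \cdot \frac{4}{45} = \frac{80}{111}$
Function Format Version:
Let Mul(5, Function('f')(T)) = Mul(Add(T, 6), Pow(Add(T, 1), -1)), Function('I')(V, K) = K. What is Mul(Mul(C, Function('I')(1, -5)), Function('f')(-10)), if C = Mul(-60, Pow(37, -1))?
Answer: Rational(80, 111) ≈ 0.72072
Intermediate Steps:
C = Rational(-60, 37) (C = Mul(-60, Rational(1, 37)) = Rational(-60, 37) ≈ -1.6216)
Function('f')(T) = Mul(Rational(1, 5), Pow(Add(1, T), -1), Add(6, T)) (Function('f')(T) = Mul(Rational(1, 5), Mul(Add(T, 6), Pow(Add(T, 1), -1))) = Mul(Rational(1, 5), Mul(Add(6, T), Pow(Add(1, T), -1))) = Mul(Rational(1, 5), Mul(Pow(Add(1, T), -1), Add(6, T))) = Mul(Rational(1, 5), Pow(Add(1, T), -1), Add(6, T)))
Mul(Mul(C, Function('I')(1, -5)), Function('f')(-10)) = Mul(Mul(Rational(-60, 37), -5), Mul(Rational(1, 5), Pow(Add(1, -10), -1), Add(6, -10))) = Mul(Rational(300, 37), Mul(Rational(1, 5), Pow(-9, -1), -4)) = Mul(Rational(300, 37), Mul(Rational(1, 5), Rational(-1, 9), -4)) = Mul(Rational(300, 37), Rational(4, 45)) = Rational(80, 111)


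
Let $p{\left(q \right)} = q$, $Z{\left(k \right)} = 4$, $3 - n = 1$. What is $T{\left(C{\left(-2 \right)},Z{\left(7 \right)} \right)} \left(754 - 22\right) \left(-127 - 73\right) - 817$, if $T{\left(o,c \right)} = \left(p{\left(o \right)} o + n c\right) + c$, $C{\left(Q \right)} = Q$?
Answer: $-2343217$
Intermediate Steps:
$n = 2$ ($n = 3 - 1 = 2$)
$T{\left(o,c \right)} = o^{2} + 3 c$ ($T{\left(o,c \right)} = \left(o o + 2 c\right) + c = \left(o^{2} + 2 c\right) + c = o^{2} + 3 c$)
$T{\left(C{\left(-2 \right)},Z{\left(7 \right)} \right)} \left(754 - 22\right) \left(-127 - 73\right) - 817 = \left(\left(-2\right)^{2} + 3 \cdot 4\right) \left(754 - 22\right) \left(-127 - 73\right) - 817 = \left(4 + 12\right) 732 \left(-200\right) - 817 = 16 \left(-146400\right) - 817 = -2342400 - 817 = -2343217$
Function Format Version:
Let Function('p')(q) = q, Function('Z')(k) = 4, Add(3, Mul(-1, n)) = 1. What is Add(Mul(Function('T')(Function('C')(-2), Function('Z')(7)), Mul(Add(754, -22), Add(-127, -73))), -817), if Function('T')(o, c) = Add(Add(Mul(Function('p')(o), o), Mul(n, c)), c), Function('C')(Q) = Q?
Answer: -2343217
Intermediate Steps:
n = 2 (n = Add(3, Mul(-1, 1)) = Add(3, -1) = 2)
Function('T')(o, c) = Add(Pow(o, 2), Mul(3, c)) (Function('T')(o, c) = Add(Add(Mul(o, o), Mul(2, c)), c) = Add(Add(Pow(o, 2), Mul(2, c)), c) = Add(Pow(o, 2), Mul(3, c)))
Add(Mul(Function('T')(Function('C')(-2), Function('Z')(7)), Mul(Add(754, -22), Add(-127, -73))), -817) = Add(Mul(Add(Pow(-2, 2), Mul(3, 4)), Mul(Add(754, -22), Add(-127, -73))), -817) = Add(Mul(Add(4, 12), Mul(732, -200)), -817) = Add(Mul(16, -146400), -817) = Add(-2342400, -817) = -2343217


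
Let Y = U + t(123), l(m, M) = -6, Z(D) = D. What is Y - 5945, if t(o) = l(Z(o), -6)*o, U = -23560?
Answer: -30243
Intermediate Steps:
t(o) = -6*o
Y = -24298 (Y = -23560 - 6*123 = -23560 - 738 = -24298)
Y - 5945 = -24298 - 5945 = -30243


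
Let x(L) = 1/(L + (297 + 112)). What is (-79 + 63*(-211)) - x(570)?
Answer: -13091189/979 ≈ -13372.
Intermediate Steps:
x(L) = 1/(409 + L) (x(L) = 1/(L + 409) = 1/(409 + L))
(-79 + 63*(-211)) - x(570) = (-79 + 63*(-211)) - 1/(409 + 570) = (-79 - 13293) - 1/979 = -13372 - 1*1/979 = -13372 - 1/979 = -13091189/979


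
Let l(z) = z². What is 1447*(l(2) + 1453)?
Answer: 2108279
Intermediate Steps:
1447*(l(2) + 1453) = 1447*(2² + 1453) = 1447*(4 + 1453) = 1447*1457 = 2108279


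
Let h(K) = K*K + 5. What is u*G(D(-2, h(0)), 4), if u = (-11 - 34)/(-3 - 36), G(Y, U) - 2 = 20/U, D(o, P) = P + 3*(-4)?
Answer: 105/13 ≈ 8.0769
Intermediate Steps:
h(K) = 5 + K² (h(K) = K² + 5 = 5 + K²)
D(o, P) = -12 + P (D(o, P) = P - 12 = -12 + P)
G(Y, U) = 2 + 20/U
u = 15/13 (u = -45/(-39) = -45*(-1/39) = 15/13 ≈ 1.1538)
u*G(D(-2, h(0)), 4) = 15*(2 + 20/4)/13 = 15*(2 + 20*(¼))/13 = 15*(2 + 5)/13 = (15/13)*7 = 105/13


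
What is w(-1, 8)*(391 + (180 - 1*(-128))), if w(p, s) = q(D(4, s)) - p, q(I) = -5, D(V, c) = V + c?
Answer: -2796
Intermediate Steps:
w(p, s) = -5 - p
w(-1, 8)*(391 + (180 - 1*(-128))) = (-5 - 1*(-1))*(391 + (180 - 1*(-128))) = (-5 + 1)*(391 + (180 + 128)) = -4*(391 + 308) = -4*699 = -2796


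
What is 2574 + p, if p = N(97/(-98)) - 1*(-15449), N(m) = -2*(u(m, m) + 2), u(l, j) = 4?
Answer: 18011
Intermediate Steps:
N(m) = -12 (N(m) = -2*(4 + 2) = -2*6 = -12)
p = 15437 (p = -12 - 1*(-15449) = -12 + 15449 = 15437)
2574 + p = 2574 + 15437 = 18011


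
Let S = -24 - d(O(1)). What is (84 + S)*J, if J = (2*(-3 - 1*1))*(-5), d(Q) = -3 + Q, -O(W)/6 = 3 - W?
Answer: 3000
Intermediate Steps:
O(W) = -18 + 6*W (O(W) = -6*(3 - W) = -18 + 6*W)
J = 40 (J = (2*(-3 - 1))*(-5) = (2*(-4))*(-5) = -8*(-5) = 40)
S = -9 (S = -24 - (-3 + (-18 + 6*1)) = -24 - (-3 + (-18 + 6)) = -24 - (-3 - 12) = -24 - 1*(-15) = -24 + 15 = -9)
(84 + S)*J = (84 - 9)*40 = 75*40 = 3000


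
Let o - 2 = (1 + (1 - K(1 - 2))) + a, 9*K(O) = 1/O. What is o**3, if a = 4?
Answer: 389017/729 ≈ 533.63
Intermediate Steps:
K(O) = 1/(9*O)
o = 73/9 (o = 2 + ((1 + (1 - 1/(9*(1 - 2)))) + 4) = 2 + ((1 + (1 - 1/(9*(-1)))) + 4) = 2 + ((1 + (1 - (-1)/9)) + 4) = 2 + ((1 + (1 - 1*(-1/9))) + 4) = 2 + ((1 + (1 + 1/9)) + 4) = 2 + ((1 + 10/9) + 4) = 2 + (19/9 + 4) = 2 + 55/9 = 73/9 ≈ 8.1111)
o**3 = (73/9)**3 = 389017/729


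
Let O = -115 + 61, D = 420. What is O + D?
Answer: 366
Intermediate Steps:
O = -54
O + D = -54 + 420 = 366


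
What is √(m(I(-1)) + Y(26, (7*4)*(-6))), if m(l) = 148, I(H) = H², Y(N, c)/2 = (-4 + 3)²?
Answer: 5*√6 ≈ 12.247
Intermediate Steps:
Y(N, c) = 2 (Y(N, c) = 2*(-4 + 3)² = 2*(-1)² = 2*1 = 2)
√(m(I(-1)) + Y(26, (7*4)*(-6))) = √(148 + 2) = √150 = 5*√6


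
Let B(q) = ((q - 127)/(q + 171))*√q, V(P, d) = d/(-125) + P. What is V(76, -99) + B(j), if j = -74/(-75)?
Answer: 9599/125 - 9451*√222/193485 ≈ 76.064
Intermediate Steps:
V(P, d) = P - d/125 (V(P, d) = -d/125 + P = P - d/125)
j = 74/75 (j = -74*(-1/75) = 74/75 ≈ 0.98667)
B(q) = √q*(-127 + q)/(171 + q) (B(q) = ((-127 + q)/(171 + q))*√q = √q*(-127 + q)/(171 + q))
V(76, -99) + B(j) = (76 - 1/125*(-99)) + √(74/75)*(-127 + 74/75)/(171 + 74/75) = (76 + 99/125) + (√222/15)*(-9451/75)/(12899/75) = 9599/125 + (√222/15)*(75/12899)*(-9451/75) = 9599/125 - 9451*√222/193485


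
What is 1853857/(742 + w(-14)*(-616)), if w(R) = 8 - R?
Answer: -1853857/12810 ≈ -144.72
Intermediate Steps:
1853857/(742 + w(-14)*(-616)) = 1853857/(742 + (8 - 1*(-14))*(-616)) = 1853857/(742 + (8 + 14)*(-616)) = 1853857/(742 + 22*(-616)) = 1853857/(742 - 13552) = 1853857/(-12810) = 1853857*(-1/12810) = -1853857/12810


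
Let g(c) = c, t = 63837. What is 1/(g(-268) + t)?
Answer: 1/63569 ≈ 1.5731e-5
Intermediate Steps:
1/(g(-268) + t) = 1/(-268 + 63837) = 1/63569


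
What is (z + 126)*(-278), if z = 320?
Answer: -123988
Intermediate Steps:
(z + 126)*(-278) = (320 + 126)*(-278) = 446*(-278) = -123988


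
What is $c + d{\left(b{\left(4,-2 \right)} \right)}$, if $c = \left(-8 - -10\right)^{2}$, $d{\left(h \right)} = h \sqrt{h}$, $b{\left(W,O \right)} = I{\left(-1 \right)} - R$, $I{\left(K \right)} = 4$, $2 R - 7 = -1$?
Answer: $5$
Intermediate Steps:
$R = 3$ ($R = \frac{7}{2} + \frac{1}{2} \left(-1\right) = \frac{7}{2} - \frac{1}{2} = 3$)
$b{\left(W,O \right)} = 1$ ($b{\left(W,O \right)} = 4 - 3 = 1$)
$d{\left(h \right)} = h^{\frac{3}{2}}$
$c = 4$ ($c = \left(-8 + 10\right)^{2} = 2^{2} = 4$)
$c + d{\left(b{\left(4,-2 \right)} \right)} = 4 + 1^{\frac{3}{2}} = 4 + 1 = 5$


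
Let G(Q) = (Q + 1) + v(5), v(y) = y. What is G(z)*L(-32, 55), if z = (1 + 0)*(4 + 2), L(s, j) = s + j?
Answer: 276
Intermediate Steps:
L(s, j) = j + s
z = 6 (z = 1*6 = 6)
G(Q) = 6 + Q (G(Q) = (Q + 1) + 5 = (1 + Q) + 5 = 6 + Q)
G(z)*L(-32, 55) = (6 + 6)*(55 - 32) = 12*23 = 276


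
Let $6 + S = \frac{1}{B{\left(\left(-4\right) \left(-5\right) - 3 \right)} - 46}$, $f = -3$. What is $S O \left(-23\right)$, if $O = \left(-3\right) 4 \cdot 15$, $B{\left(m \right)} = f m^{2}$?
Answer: $- \frac{22683060}{913} \approx -24845.0$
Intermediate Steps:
$B{\left(m \right)} = - 3 m^{2}$
$O = -180$ ($O = \left(-12\right) 15 = -180$)
$S = - \frac{5479}{913}$ ($S = -6 + \frac{1}{- 3 \left(\left(-4\right) \left(-5\right) - 3\right)^{2} - 46} = -6 + \frac{1}{- 3 \left(20 - 3\right)^{2} - 46} = -6 + \frac{1}{- 3 \cdot 17^{2} - 46} = -6 + \frac{1}{\left(-3\right) 289 - 46} = -6 + \frac{1}{-867 - 46} = -6 + \frac{1}{-913} = -6 - \frac{1}{913} = - \frac{5479}{913} \approx -6.0011$)
$S O \left(-23\right) = \left(- \frac{5479}{913}\right) \left(-180\right) \left(-23\right) = \frac{986220}{913} \left(-23\right) = - \frac{22683060}{913}$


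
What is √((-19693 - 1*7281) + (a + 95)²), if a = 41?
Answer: 3*I*√942 ≈ 92.076*I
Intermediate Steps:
√((-19693 - 1*7281) + (a + 95)²) = √((-19693 - 1*7281) + (41 + 95)²) = √((-19693 - 7281) + 136²) = √(-26974 + 18496) = √(-8478) = 3*I*√942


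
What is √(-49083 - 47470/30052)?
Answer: I*√11082349562218/15026 ≈ 221.55*I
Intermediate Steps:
√(-49083 - 47470/30052) = √(-49083 - 47470*1/30052) = √(-49083 - 23735/15026) = √(-737544893/15026) = I*√11082349562218/15026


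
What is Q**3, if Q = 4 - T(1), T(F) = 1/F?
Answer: 27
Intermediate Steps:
Q = 3 (Q = 4 - 1/1 = 4 - 1*1 = 4 - 1 = 3)
Q**3 = 3**3 = 27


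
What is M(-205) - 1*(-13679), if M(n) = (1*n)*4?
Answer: 12859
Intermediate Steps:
M(n) = 4*n (M(n) = n*4 = 4*n)
M(-205) - 1*(-13679) = 4*(-205) - 1*(-13679) = -820 + 13679 = 12859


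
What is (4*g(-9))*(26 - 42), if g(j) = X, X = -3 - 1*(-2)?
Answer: 64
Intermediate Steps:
X = -1 (X = -3 + 2 = -1)
g(j) = -1
(4*g(-9))*(26 - 42) = (4*(-1))*(26 - 42) = -4*(-16) = 64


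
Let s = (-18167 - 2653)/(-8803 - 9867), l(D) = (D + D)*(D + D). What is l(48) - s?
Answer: 17204190/1867 ≈ 9214.9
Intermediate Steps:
l(D) = 4*D**2 (l(D) = (2*D)*(2*D) = 4*D**2)
s = 2082/1867 (s = -20820/(-18670) = -20820*(-1/18670) = 2082/1867 ≈ 1.1152)
l(48) - s = 4*48**2 - 1*2082/1867 = 4*2304 - 2082/1867 = 9216 - 2082/1867 = 17204190/1867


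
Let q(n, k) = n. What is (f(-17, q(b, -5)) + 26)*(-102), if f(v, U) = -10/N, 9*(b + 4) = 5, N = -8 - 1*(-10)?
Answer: -2142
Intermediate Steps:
N = 2 (N = -8 + 10 = 2)
b = -31/9 (b = -4 + (1/9)*5 = -4 + 5/9 = -31/9 ≈ -3.4444)
f(v, U) = -5 (f(v, U) = -10/2 = -10*1/2 = -5)
(f(-17, q(b, -5)) + 26)*(-102) = (-5 + 26)*(-102) = 21*(-102) = -2142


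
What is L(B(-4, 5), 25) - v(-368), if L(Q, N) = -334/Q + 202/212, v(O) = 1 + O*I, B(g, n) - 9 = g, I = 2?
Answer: 354651/530 ≈ 669.15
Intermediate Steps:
B(g, n) = 9 + g
v(O) = 1 + 2*O (v(O) = 1 + O*2 = 1 + 2*O)
L(Q, N) = 101/106 - 334/Q (L(Q, N) = -334/Q + 202*(1/212) = -334/Q + 101/106 = 101/106 - 334/Q)
L(B(-4, 5), 25) - v(-368) = (101/106 - 334/(9 - 4)) - (1 + 2*(-368)) = (101/106 - 334/5) - (1 - 736) = (101/106 - 334*⅕) - 1*(-735) = (101/106 - 334/5) + 735 = -34899/530 + 735 = 354651/530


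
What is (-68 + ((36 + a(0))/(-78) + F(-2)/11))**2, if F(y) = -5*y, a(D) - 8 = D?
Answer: 842392576/184041 ≈ 4577.2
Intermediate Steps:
a(D) = 8 + D
(-68 + ((36 + a(0))/(-78) + F(-2)/11))**2 = (-68 + ((36 + (8 + 0))/(-78) - 5*(-2)/11))**2 = (-68 + ((36 + 8)*(-1/78) + 10*(1/11)))**2 = (-68 + (44*(-1/78) + 10/11))**2 = (-68 + (-22/39 + 10/11))**2 = (-68 + 148/429)**2 = (-29024/429)**2 = 842392576/184041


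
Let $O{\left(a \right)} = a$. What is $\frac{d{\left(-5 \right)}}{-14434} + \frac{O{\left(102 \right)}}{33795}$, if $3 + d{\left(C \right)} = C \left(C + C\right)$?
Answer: $- \frac{38699}{162599010} \approx -0.000238$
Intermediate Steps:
$d{\left(C \right)} = -3 + 2 C^{2}$ ($d{\left(C \right)} = -3 + C \left(C + C\right) = -3 + C 2 C = -3 + 2 C^{2}$)
$\frac{d{\left(-5 \right)}}{-14434} + \frac{O{\left(102 \right)}}{33795} = \frac{-3 + 2 \left(-5\right)^{2}}{-14434} + \frac{102}{33795} = \left(-3 + 2 \cdot 25\right) \left(- \frac{1}{14434}\right) + 102 \cdot \frac{1}{33795} = \left(-3 + 50\right) \left(- \frac{1}{14434}\right) + \frac{34}{11265} = 47 \left(- \frac{1}{14434}\right) + \frac{34}{11265} = - \frac{47}{14434} + \frac{34}{11265} = - \frac{38699}{162599010}$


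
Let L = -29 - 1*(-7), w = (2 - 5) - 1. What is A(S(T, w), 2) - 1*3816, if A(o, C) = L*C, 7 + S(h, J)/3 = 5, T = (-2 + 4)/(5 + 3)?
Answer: -3860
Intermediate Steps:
T = ¼ (T = 2/8 = 2*(⅛) = ¼ ≈ 0.25000)
w = -4 (w = -3 - 1 = -4)
S(h, J) = -6 (S(h, J) = -21 + 3*5 = -21 + 15 = -6)
L = -22 (L = -29 + 7 = -22)
A(o, C) = -22*C
A(S(T, w), 2) - 1*3816 = -22*2 - 1*3816 = -44 - 3816 = -3860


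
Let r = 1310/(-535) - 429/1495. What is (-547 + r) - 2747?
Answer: -40566331/12305 ≈ -3296.7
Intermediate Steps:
r = -33661/12305 (r = 1310*(-1/535) - 429*1/1495 = -262/107 - 33/115 = -33661/12305 ≈ -2.7356)
(-547 + r) - 2747 = (-547 - 33661/12305) - 2747 = -6764496/12305 - 2747 = -40566331/12305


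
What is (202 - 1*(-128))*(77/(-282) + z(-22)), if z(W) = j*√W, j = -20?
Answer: -4235/47 - 6600*I*√22 ≈ -90.106 - 30957.0*I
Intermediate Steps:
z(W) = -20*√W
(202 - 1*(-128))*(77/(-282) + z(-22)) = (202 - 1*(-128))*(77/(-282) - 20*I*√22) = (202 + 128)*(77*(-1/282) - 20*I*√22) = 330*(-77/282 - 20*I*√22) = -4235/47 - 6600*I*√22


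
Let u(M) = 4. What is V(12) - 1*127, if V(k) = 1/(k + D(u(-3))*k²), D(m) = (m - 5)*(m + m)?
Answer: -144781/1140 ≈ -127.00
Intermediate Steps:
D(m) = 2*m*(-5 + m) (D(m) = (-5 + m)*(2*m) = 2*m*(-5 + m))
V(k) = 1/(k - 8*k²) (V(k) = 1/(k + (2*4*(-5 + 4))*k²) = 1/(k + (2*4*(-1))*k²) = 1/(k - 8*k²))
V(12) - 1*127 = 1/(12*(1 - 8*12)) - 1*127 = 1/(12*(1 - 96)) - 127 = (1/12)/(-95) - 127 = (1/12)*(-1/95) - 127 = -1/1140 - 127 = -144781/1140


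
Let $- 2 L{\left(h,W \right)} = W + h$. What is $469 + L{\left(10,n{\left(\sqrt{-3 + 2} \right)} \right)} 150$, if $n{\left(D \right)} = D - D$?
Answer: $-281$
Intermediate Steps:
$n{\left(D \right)} = 0$
$L{\left(h,W \right)} = - \frac{W}{2} - \frac{h}{2}$ ($L{\left(h,W \right)} = - \frac{W + h}{2} = - \frac{W}{2} - \frac{h}{2}$)
$469 + L{\left(10,n{\left(\sqrt{-3 + 2} \right)} \right)} 150 = 469 + \left(\left(- \frac{1}{2}\right) 0 - 5\right) 150 = 469 + \left(0 - 5\right) 150 = 469 - 750 = -281$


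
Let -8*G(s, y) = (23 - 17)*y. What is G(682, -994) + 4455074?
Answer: 8911639/2 ≈ 4.4558e+6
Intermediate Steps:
G(s, y) = -3*y/4 (G(s, y) = -(23 - 17)*y/8 = -3*y/4)
G(682, -994) + 4455074 = -¾*(-994) + 4455074 = 1491/2 + 4455074 = 8911639/2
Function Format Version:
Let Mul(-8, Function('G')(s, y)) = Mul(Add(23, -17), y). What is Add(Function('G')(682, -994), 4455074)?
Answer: Rational(8911639, 2) ≈ 4.4558e+6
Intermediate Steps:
Function('G')(s, y) = Mul(Rational(-3, 4), y) (Function('G')(s, y) = Mul(Rational(-1, 8), Mul(Add(23, -17), y)) = Mul(Rational(-1, 8), Mul(6, y)) = Mul(Rational(-3, 4), y))
Add(Function('G')(682, -994), 4455074) = Add(Mul(Rational(-3, 4), -994), 4455074) = Add(Rational(1491, 2), 4455074) = Rational(8911639, 2)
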